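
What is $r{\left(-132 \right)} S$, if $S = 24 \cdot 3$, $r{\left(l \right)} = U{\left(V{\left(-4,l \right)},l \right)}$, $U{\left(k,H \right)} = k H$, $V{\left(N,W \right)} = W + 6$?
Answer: $1197504$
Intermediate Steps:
$V{\left(N,W \right)} = 6 + W$
$U{\left(k,H \right)} = H k$
$r{\left(l \right)} = l \left(6 + l\right)$
$S = 72$
$r{\left(-132 \right)} S = - 132 \left(6 - 132\right) 72 = \left(-132\right) \left(-126\right) 72 = 16632 \cdot 72 = 1197504$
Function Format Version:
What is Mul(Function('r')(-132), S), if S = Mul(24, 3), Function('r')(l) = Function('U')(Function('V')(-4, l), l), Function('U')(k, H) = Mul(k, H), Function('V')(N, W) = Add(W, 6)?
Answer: 1197504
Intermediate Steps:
Function('V')(N, W) = Add(6, W)
Function('U')(k, H) = Mul(H, k)
Function('r')(l) = Mul(l, Add(6, l))
S = 72
Mul(Function('r')(-132), S) = Mul(Mul(-132, Add(6, -132)), 72) = Mul(Mul(-132, -126), 72) = Mul(16632, 72) = 1197504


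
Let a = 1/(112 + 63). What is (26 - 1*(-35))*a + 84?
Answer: 14761/175 ≈ 84.349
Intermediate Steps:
a = 1/175 ≈ 0.0057143
(26 - 1*(-35))*a + 84 = (26 - 1*(-35))*(1/175) + 84 = (26 + 35)*(1/175) + 84 = 61*(1/175) + 84 = 61/175 + 84 = 14761/175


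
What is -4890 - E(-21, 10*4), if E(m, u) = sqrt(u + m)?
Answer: -4890 - sqrt(19) ≈ -4894.4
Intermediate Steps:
E(m, u) = sqrt(m + u)
-4890 - E(-21, 10*4) = -4890 - sqrt(-21 + 10*4) = -4890 - sqrt(-21 + 40) = -4890 - sqrt(19)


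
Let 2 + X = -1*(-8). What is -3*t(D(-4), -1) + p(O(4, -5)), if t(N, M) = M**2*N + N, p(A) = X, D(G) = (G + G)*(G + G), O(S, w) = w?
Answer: -378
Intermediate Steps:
X = 6 (X = -2 - 1*(-8) = -2 + 8 = 6)
D(G) = 4*G**2 (D(G) = (2*G)*(2*G) = 4*G**2)
p(A) = 6
t(N, M) = N + N*M**2 (t(N, M) = N*M**2 + N = N + N*M**2)
-3*t(D(-4), -1) + p(O(4, -5)) = -3*4*(-4)**2*(1 + (-1)**2) + 6 = -3*4*16*(1 + 1) + 6 = -192*2 + 6 = -3*128 + 6 = -384 + 6 = -378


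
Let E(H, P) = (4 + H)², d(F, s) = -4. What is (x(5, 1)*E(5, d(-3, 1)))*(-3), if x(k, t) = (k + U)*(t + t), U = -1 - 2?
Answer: -972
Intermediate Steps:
U = -3
x(k, t) = 2*t*(-3 + k) (x(k, t) = (k - 3)*(t + t) = (-3 + k)*(2*t) = 2*t*(-3 + k))
(x(5, 1)*E(5, d(-3, 1)))*(-3) = ((2*1*(-3 + 5))*(4 + 5)²)*(-3) = ((2*1*2)*9²)*(-3) = (4*81)*(-3) = 324*(-3) = -972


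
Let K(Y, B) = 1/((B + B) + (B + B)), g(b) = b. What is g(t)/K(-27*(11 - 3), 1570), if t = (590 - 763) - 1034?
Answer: -7579960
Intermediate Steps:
t = -1207 (t = -173 - 1034 = -1207)
K(Y, B) = 1/(4*B) (K(Y, B) = 1/(2*B + 2*B) = 1/(4*B))
g(t)/K(-27*(11 - 3), 1570) = -1207/((¼)/1570) = -1207/((¼)*(1/1570)) = -1207/1/6280 = -1207*6280 = -7579960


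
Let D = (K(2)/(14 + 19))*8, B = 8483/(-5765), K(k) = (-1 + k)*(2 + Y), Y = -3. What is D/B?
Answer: 46120/279939 ≈ 0.16475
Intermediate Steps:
K(k) = 1 - k (K(k) = (-1 + k)*(2 - 3) = (-1 + k)*(-1) = 1 - k)
B = -8483/5765 (B = 8483*(-1/5765) = -8483/5765 ≈ -1.4715)
D = -8/33 (D = ((1 - 1*2)/(14 + 19))*8 = ((1 - 2)/33)*8 = ((1/33)*(-1))*8 = -1/33*8 = -8/33 ≈ -0.24242)
D/B = -8/(33*(-8483/5765)) = -8/33*(-5765/8483) = 46120/279939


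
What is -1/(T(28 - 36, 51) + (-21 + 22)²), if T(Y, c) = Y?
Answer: ⅐ ≈ 0.14286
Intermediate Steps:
-1/(T(28 - 36, 51) + (-21 + 22)²) = -1/((28 - 36) + (-21 + 22)²) = -1/(-8 + 1²) = -1/(-8 + 1) = -1/(-7) = -1*(-⅐) = ⅐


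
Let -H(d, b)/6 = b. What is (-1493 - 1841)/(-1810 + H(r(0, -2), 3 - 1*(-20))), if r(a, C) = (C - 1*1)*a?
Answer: 1667/974 ≈ 1.7115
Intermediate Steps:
r(a, C) = a*(-1 + C) (r(a, C) = (C - 1)*a = (-1 + C)*a = a*(-1 + C))
H(d, b) = -6*b
(-1493 - 1841)/(-1810 + H(r(0, -2), 3 - 1*(-20))) = (-1493 - 1841)/(-1810 - 6*(3 - 1*(-20))) = -3334/(-1810 - 6*(3 + 20)) = -3334/(-1810 - 6*23) = -3334/(-1810 - 138) = -3334/(-1948) = -3334*(-1/1948) = 1667/974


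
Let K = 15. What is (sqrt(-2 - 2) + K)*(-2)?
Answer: -30 - 4*I ≈ -30.0 - 4.0*I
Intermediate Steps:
(sqrt(-2 - 2) + K)*(-2) = (sqrt(-2 - 2) + 15)*(-2) = (sqrt(-4) + 15)*(-2) = (2*I + 15)*(-2) = (15 + 2*I)*(-2) = -30 - 4*I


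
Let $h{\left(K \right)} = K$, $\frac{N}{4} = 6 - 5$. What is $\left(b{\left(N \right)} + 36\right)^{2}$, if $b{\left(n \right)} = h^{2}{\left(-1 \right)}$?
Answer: $1369$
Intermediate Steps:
$N = 4$ ($N = 4 \left(6 - 5\right) = 4 \cdot 1 = 4$)
$b{\left(n \right)} = 1$ ($b{\left(n \right)} = \left(-1\right)^{2} = 1$)
$\left(b{\left(N \right)} + 36\right)^{2} = \left(1 + 36\right)^{2} = 37^{2} = 1369$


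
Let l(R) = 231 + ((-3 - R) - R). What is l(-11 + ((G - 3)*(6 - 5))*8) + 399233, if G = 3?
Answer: 399483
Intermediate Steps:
l(R) = 228 - 2*R (l(R) = 231 + (-3 - 2*R) = 228 - 2*R)
l(-11 + ((G - 3)*(6 - 5))*8) + 399233 = (228 - 2*(-11 + ((3 - 3)*(6 - 5))*8)) + 399233 = (228 - 2*(-11 + (0*1)*8)) + 399233 = (228 - 2*(-11 + 0*8)) + 399233 = (228 - 2*(-11 + 0)) + 399233 = (228 - 2*(-11)) + 399233 = (228 + 22) + 399233 = 250 + 399233 = 399483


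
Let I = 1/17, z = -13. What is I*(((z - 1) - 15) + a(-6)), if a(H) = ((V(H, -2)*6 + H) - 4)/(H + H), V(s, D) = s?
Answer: -151/102 ≈ -1.4804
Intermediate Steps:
a(H) = (-4 + 7*H)/(2*H) (a(H) = ((H*6 + H) - 4)/(H + H) = ((6*H + H) - 4)/((2*H)) = (7*H - 4)*(1/(2*H)) = (-4 + 7*H)*(1/(2*H)) = (-4 + 7*H)/(2*H))
I = 1/17 ≈ 0.058824
I*(((z - 1) - 15) + a(-6)) = (((-13 - 1) - 15) + (7/2 - 2/(-6)))/17 = ((-14 - 15) + (7/2 - 2*(-⅙)))/17 = (-29 + (7/2 + ⅓))/17 = (-29 + 23/6)/17 = (1/17)*(-151/6) = -151/102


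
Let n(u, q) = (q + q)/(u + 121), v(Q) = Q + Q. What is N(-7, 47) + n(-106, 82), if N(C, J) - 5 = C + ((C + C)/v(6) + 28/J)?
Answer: 11791/1410 ≈ 8.3624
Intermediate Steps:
v(Q) = 2*Q
n(u, q) = 2*q/(121 + u) (n(u, q) = (2*q)/(121 + u) = 2*q/(121 + u))
N(C, J) = 5 + 28/J + 7*C/6 (N(C, J) = 5 + (C + ((C + C)/((2*6)) + 28/J)) = 5 + (C + ((2*C)/12 + 28/J)) = 5 + (C + ((2*C)*(1/12) + 28/J)) = 5 + (C + (C/6 + 28/J)) = 5 + (C + (28/J + C/6)) = 5 + (28/J + 7*C/6) = 5 + 28/J + 7*C/6)
N(-7, 47) + n(-106, 82) = (5 + 28/47 + (7/6)*(-7)) + 2*82/(121 - 106) = (5 + 28*(1/47) - 49/6) + 2*82/15 = (5 + 28/47 - 49/6) + 2*82*(1/15) = -725/282 + 164/15 = 11791/1410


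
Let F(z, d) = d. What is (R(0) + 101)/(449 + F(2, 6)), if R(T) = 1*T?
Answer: 101/455 ≈ 0.22198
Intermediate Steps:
R(T) = T
(R(0) + 101)/(449 + F(2, 6)) = (0 + 101)/(449 + 6) = 101/455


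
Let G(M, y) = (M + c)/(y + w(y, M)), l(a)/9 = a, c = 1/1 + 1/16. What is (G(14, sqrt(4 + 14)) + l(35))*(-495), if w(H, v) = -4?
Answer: -1366695/8 - 357885*sqrt(2)/32 ≈ -1.8665e+5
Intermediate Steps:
c = 17/16 (c = 1*1 + 1*(1/16) = 1 + 1/16 = 17/16 ≈ 1.0625)
l(a) = 9*a
G(M, y) = (17/16 + M)/(-4 + y) (G(M, y) = (M + 17/16)/(y - 4) = (17/16 + M)/(-4 + y))
(G(14, sqrt(4 + 14)) + l(35))*(-495) = ((17/16 + 14)/(-4 + sqrt(4 + 14)) + 9*35)*(-495) = ((241/16)/(-4 + sqrt(18)) + 315)*(-495) = ((241/16)/(-4 + 3*sqrt(2)) + 315)*(-495) = (241/(16*(-4 + 3*sqrt(2))) + 315)*(-495) = (315 + 241/(16*(-4 + 3*sqrt(2))))*(-495) = -155925 - 119295/(16*(-4 + 3*sqrt(2)))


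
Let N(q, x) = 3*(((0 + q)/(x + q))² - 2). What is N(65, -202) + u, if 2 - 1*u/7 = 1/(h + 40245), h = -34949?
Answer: 862200409/99400624 ≈ 8.6740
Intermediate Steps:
N(q, x) = -6 + 3*q²/(q + x)² (N(q, x) = 3*((q/(q + x))² - 2) = 3*(q²/(q + x)² - 2) = 3*(-2 + q²/(q + x)²) = -6 + 3*q²/(q + x)²)
u = 74137/5296 (u = 14 - 7/(-34949 + 40245) = 14 - 7/5296 = 74137/5296 ≈ 13.999)
N(65, -202) + u = (-6 + 3*65²/(65 - 202)²) + 74137/5296 = (-6 + 3*4225/(-137)²) + 74137/5296 = (-6 + 3*4225*(1/18769)) + 74137/5296 = (-6 + 12675/18769) + 74137/5296 = -99939/18769 + 74137/5296 = 862200409/99400624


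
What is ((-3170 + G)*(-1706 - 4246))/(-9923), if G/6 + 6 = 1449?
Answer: 32664576/9923 ≈ 3291.8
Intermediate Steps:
G = 8658 (G = -36 + 6*1449 = -36 + 8694 = 8658)
((-3170 + G)*(-1706 - 4246))/(-9923) = ((-3170 + 8658)*(-1706 - 4246))/(-9923) = (5488*(-5952))*(-1/9923) = -32664576*(-1/9923) = 32664576/9923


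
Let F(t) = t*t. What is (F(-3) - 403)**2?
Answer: 155236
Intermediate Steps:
F(t) = t**2
(F(-3) - 403)**2 = ((-3)**2 - 403)**2 = (9 - 403)**2 = (-394)**2 = 155236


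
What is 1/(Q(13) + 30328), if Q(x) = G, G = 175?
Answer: 1/30503 ≈ 3.2784e-5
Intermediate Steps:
Q(x) = 175
1/(Q(13) + 30328) = 1/(175 + 30328) = 1/30503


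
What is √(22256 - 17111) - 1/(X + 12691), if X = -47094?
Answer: 1/34403 + 7*√105 ≈ 71.729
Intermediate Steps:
√(22256 - 17111) - 1/(X + 12691) = √(22256 - 17111) - 1/(-47094 + 12691) = √5145 - 1/(-34403) = 7*√105 - 1*(-1/34403) = 7*√105 + 1/34403 = 1/34403 + 7*√105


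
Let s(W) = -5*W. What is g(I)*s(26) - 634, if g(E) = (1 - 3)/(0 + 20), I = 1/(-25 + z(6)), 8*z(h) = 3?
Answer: -621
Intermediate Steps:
z(h) = 3/8 (z(h) = (⅛)*3 = 3/8)
I = -8/197 (I = 1/(-25 + 3/8) = 1/(-197/8) = -8/197 ≈ -0.040609)
g(E) = -⅒ (g(E) = -2/20 = -2*1/20 = -⅒)
g(I)*s(26) - 634 = -(-1)*26/2 - 634 = -⅒*(-130) - 634 = 13 - 634 = -621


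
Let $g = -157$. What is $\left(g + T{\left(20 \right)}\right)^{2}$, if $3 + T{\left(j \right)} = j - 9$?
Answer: $22201$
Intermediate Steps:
$T{\left(j \right)} = -12 + j$ ($T{\left(j \right)} = -3 + \left(j - 9\right) = -3 + \left(-9 + j\right) = -12 + j$)
$\left(g + T{\left(20 \right)}\right)^{2} = \left(-157 + \left(-12 + 20\right)\right)^{2} = \left(-157 + 8\right)^{2} = \left(-149\right)^{2} = 22201$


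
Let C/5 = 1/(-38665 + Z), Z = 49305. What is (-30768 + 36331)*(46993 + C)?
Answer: 556306147115/2128 ≈ 2.6142e+8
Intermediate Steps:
C = 1/2128 (C = 5/(-38665 + 49305) = 5/10640 = 5*(1/10640) = 1/2128 ≈ 0.00046992)
(-30768 + 36331)*(46993 + C) = (-30768 + 36331)*(46993 + 1/2128) = 5563*(100001105/2128) = 556306147115/2128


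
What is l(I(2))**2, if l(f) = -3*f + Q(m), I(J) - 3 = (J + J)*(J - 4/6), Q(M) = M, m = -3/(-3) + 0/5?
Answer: 576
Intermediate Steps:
m = 1 (m = -3*(-1/3) + 0*(1/5) = 1 + 0 = 1)
I(J) = 3 + 2*J*(-2/3 + J) (I(J) = 3 + (J + J)*(J - 4/6) = 3 + (2*J)*(J - 4*1/6) = 3 + (2*J)*(J - 2/3) = 3 + (2*J)*(-2/3 + J) = 3 + 2*J*(-2/3 + J))
l(f) = 1 - 3*f (l(f) = -3*f + 1 = 1 - 3*f)
l(I(2))**2 = (1 - 3*(3 + 2*2**2 - 4/3*2))**2 = (1 - 3*(3 + 2*4 - 8/3))**2 = (1 - 3*(3 + 8 - 8/3))**2 = (1 - 3*25/3)**2 = (1 - 25)**2 = (-24)**2 = 576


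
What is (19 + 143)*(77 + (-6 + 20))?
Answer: 14742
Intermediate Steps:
(19 + 143)*(77 + (-6 + 20)) = 162*(77 + 14) = 162*91 = 14742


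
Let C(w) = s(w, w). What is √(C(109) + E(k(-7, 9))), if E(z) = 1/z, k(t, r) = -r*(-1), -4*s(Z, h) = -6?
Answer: √58/6 ≈ 1.2693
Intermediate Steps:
s(Z, h) = 3/2 (s(Z, h) = -¼*(-6) = 3/2)
k(t, r) = r
C(w) = 3/2
√(C(109) + E(k(-7, 9))) = √(3/2 + 1/9) = √(3/2 + ⅑) = √(29/18) = √58/6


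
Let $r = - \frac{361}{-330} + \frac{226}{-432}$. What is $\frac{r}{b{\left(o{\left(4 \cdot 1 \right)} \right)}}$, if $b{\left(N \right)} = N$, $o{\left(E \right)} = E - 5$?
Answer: $- \frac{6781}{11880} \approx -0.57079$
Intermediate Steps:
$o{\left(E \right)} = -5 + E$ ($o{\left(E \right)} = E - 5 = -5 + E$)
$r = \frac{6781}{11880}$ ($r = \left(-361\right) \left(- \frac{1}{330}\right) + 226 \left(- \frac{1}{432}\right) = \frac{361}{330} - \frac{113}{216} = \frac{6781}{11880} \approx 0.57079$)
$\frac{r}{b{\left(o{\left(4 \cdot 1 \right)} \right)}} = \frac{6781}{11880 \left(-5 + 4 \cdot 1\right)} = \frac{6781}{11880 \left(-5 + 4\right)} = \frac{6781}{11880 \left(-1\right)} = \frac{6781}{11880} \left(-1\right) = - \frac{6781}{11880}$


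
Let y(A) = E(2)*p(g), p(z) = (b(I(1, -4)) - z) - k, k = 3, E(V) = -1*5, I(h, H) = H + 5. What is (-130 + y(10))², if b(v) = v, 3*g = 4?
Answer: 115600/9 ≈ 12844.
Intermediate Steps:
I(h, H) = 5 + H
E(V) = -5
g = 4/3 (g = (⅓)*4 = 4/3 ≈ 1.3333)
p(z) = -2 - z (p(z) = ((5 - 4) - z) - 1*3 = (1 - z) - 3 = -2 - z)
y(A) = 50/3 (y(A) = -5*(-2 - 1*4/3) = -5*(-2 - 4/3) = -5*(-10/3) = 50/3)
(-130 + y(10))² = (-130 + 50/3)² = (-340/3)² = 115600/9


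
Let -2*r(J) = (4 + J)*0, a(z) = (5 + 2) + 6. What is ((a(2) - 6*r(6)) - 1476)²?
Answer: 2140369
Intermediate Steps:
a(z) = 13 (a(z) = 7 + 6 = 13)
r(J) = 0 (r(J) = -(4 + J)*0/2 = -½*0 = 0)
((a(2) - 6*r(6)) - 1476)² = ((13 - 6*0) - 1476)² = ((13 + 0) - 1476)² = (13 - 1476)² = (-1463)² = 2140369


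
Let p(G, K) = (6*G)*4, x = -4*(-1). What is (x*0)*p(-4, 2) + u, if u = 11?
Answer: 11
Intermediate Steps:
x = 4
p(G, K) = 24*G
(x*0)*p(-4, 2) + u = (4*0)*(24*(-4)) + 11 = 0*(-96) + 11 = 0 + 11 = 11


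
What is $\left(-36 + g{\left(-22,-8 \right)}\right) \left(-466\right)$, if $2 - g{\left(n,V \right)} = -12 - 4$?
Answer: $8388$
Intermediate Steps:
$g{\left(n,V \right)} = 18$ ($g{\left(n,V \right)} = 2 - \left(-12 - 4\right) = 2 - -16 = 2 + 16 = 18$)
$\left(-36 + g{\left(-22,-8 \right)}\right) \left(-466\right) = \left(-36 + 18\right) \left(-466\right) = \left(-18\right) \left(-466\right) = 8388$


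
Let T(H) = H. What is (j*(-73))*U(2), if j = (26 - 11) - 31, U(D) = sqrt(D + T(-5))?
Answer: 1168*I*sqrt(3) ≈ 2023.0*I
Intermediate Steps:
U(D) = sqrt(-5 + D) (U(D) = sqrt(D - 5) = sqrt(-5 + D))
j = -16 (j = 15 - 31 = -16)
(j*(-73))*U(2) = (-16*(-73))*sqrt(-5 + 2) = 1168*sqrt(-3) = 1168*(I*sqrt(3)) = 1168*I*sqrt(3)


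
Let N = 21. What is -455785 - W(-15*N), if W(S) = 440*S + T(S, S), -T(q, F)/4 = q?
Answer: -318445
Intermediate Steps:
T(q, F) = -4*q
W(S) = 436*S (W(S) = 440*S - 4*S = 436*S)
-455785 - W(-15*N) = -455785 - 436*(-15*21) = -455785 - 436*(-315) = -455785 - 1*(-137340) = -455785 + 137340 = -318445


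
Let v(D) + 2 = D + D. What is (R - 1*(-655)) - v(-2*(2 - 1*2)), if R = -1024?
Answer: -367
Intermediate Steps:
v(D) = -2 + 2*D (v(D) = -2 + (D + D) = -2 + 2*D)
(R - 1*(-655)) - v(-2*(2 - 1*2)) = (-1024 - 1*(-655)) - (-2 + 2*(-2*(2 - 1*2))) = (-1024 + 655) - (-2 + 2*(-2*(2 - 2))) = -369 - (-2 + 2*(-2*0)) = -369 - (-2 + 2*0) = -369 - (-2 + 0) = -369 - 1*(-2) = -369 + 2 = -367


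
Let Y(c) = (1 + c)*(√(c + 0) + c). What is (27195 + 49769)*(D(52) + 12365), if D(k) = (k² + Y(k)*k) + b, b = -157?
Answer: 12177551936 + 424225568*√13 ≈ 1.3707e+10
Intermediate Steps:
Y(c) = (1 + c)*(c + √c) (Y(c) = (1 + c)*(√c + c) = (1 + c)*(c + √c))
D(k) = -157 + k² + k*(k + √k + k² + k^(3/2)) (D(k) = (k² + (k + √k + k² + k^(3/2))*k) - 157 = (k² + k*(k + √k + k² + k^(3/2))) - 157 = -157 + k² + k*(k + √k + k² + k^(3/2)))
(27195 + 49769)*(D(52) + 12365) = (27195 + 49769)*((-157 + 52³ + 52^(3/2) + 52^(5/2) + 2*52²) + 12365) = 76964*((-157 + 140608 + 104*√13 + 5408*√13 + 2*2704) + 12365) = 76964*((-157 + 140608 + 104*√13 + 5408*√13 + 5408) + 12365) = 76964*((145859 + 5512*√13) + 12365) = 76964*(158224 + 5512*√13) = 12177551936 + 424225568*√13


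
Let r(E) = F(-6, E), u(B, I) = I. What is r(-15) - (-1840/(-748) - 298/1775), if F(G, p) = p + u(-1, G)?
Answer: -7731199/331925 ≈ -23.292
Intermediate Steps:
F(G, p) = G + p (F(G, p) = p + G = G + p)
r(E) = -6 + E
r(-15) - (-1840/(-748) - 298/1775) = (-6 - 15) - (-1840/(-748) - 298/1775) = -21 - (-1840*(-1/748) - 298*1/1775) = -21 - (460/187 - 298/1775) = -21 - 1*760774/331925 = -21 - 760774/331925 = -7731199/331925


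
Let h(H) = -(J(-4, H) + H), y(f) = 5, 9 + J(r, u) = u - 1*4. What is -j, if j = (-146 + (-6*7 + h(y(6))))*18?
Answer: 3330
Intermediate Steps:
J(r, u) = -13 + u (J(r, u) = -9 + (u - 1*4) = -9 + (u - 4) = -9 + (-4 + u) = -13 + u)
h(H) = 13 - 2*H (h(H) = -((-13 + H) + H) = -(-13 + 2*H) = 13 - 2*H)
j = -3330 (j = (-146 + (-6*7 + (13 - 2*5)))*18 = (-146 + (-42 + (13 - 10)))*18 = (-146 + (-42 + 3))*18 = (-146 - 39)*18 = -185*18 = -3330)
-j = -1*(-3330) = 3330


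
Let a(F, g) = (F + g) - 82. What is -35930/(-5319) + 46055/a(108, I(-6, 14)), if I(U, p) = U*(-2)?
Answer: 246331885/202122 ≈ 1218.7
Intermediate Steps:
I(U, p) = -2*U
a(F, g) = -82 + F + g
-35930/(-5319) + 46055/a(108, I(-6, 14)) = -35930/(-5319) + 46055/(-82 + 108 - 2*(-6)) = -35930*(-1/5319) + 46055/(-82 + 108 + 12) = 35930/5319 + 46055/38 = 246331885/202122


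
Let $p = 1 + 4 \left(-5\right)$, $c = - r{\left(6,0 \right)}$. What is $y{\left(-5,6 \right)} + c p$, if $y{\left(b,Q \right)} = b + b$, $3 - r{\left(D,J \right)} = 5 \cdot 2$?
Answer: $-143$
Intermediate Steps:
$r{\left(D,J \right)} = -7$ ($r{\left(D,J \right)} = 3 - 5 \cdot 2 = 3 - 10 = -7$)
$y{\left(b,Q \right)} = 2 b$
$c = 7$ ($c = \left(-1\right) \left(-7\right) = 7$)
$p = -19$ ($p = 1 - 20 = -19$)
$y{\left(-5,6 \right)} + c p = 2 \left(-5\right) + 7 \left(-19\right) = -10 - 133 = -143$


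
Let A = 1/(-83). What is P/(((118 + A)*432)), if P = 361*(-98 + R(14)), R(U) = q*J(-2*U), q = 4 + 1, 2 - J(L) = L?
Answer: 389519/1057644 ≈ 0.36829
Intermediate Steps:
J(L) = 2 - L
q = 5
A = -1/83 ≈ -0.012048
R(U) = 10 + 10*U (R(U) = 5*(2 - (-2)*U) = 5*(2 + 2*U) = 10 + 10*U)
P = 18772 (P = 361*(-98 + (10 + 10*14)) = 361*(-98 + (10 + 140)) = 361*(-98 + 150) = 361*52 = 18772)
P/(((118 + A)*432)) = 18772/(((118 - 1/83)*432)) = 18772/(((9793/83)*432)) = 18772/(4230576/83) = 18772*(83/4230576) = 389519/1057644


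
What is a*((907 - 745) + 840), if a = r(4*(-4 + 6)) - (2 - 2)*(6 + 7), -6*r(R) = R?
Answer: -1336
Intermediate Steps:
r(R) = -R/6
a = -4/3 (a = -2*(-4 + 6)/3 - (2 - 2)*(6 + 7) = -2*2/3 - 0*13 = -⅙*8 - 1*0 = -4/3 + 0 = -4/3 ≈ -1.3333)
a*((907 - 745) + 840) = -4*((907 - 745) + 840)/3 = -4*(162 + 840)/3 = -4/3*1002 = -1336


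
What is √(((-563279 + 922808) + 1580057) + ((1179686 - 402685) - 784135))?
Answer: 2*√483113 ≈ 1390.1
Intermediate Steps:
√(((-563279 + 922808) + 1580057) + ((1179686 - 402685) - 784135)) = √((359529 + 1580057) + (777001 - 784135)) = √(1939586 - 7134) = √1932452 = 2*√483113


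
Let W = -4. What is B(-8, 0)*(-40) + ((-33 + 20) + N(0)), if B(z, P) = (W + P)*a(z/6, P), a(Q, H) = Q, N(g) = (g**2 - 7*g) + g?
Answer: -679/3 ≈ -226.33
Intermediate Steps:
N(g) = g**2 - 6*g
B(z, P) = z*(-4 + P)/6 (B(z, P) = (-4 + P)*(z/6) = z*(-4 + P)/6)
B(-8, 0)*(-40) + ((-33 + 20) + N(0)) = ((1/6)*(-8)*(-4 + 0))*(-40) + ((-33 + 20) + 0*(-6 + 0)) = ((1/6)*(-8)*(-4))*(-40) + (-13 + 0*(-6)) = (16/3)*(-40) + (-13 + 0) = -640/3 - 13 = -679/3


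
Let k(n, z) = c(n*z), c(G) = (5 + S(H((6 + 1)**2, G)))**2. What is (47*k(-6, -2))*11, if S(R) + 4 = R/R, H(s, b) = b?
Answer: 2068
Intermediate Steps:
S(R) = -3 (S(R) = -4 + R/R = -4 + 1 = -3)
c(G) = 4 (c(G) = (5 - 3)**2 = 2**2 = 4)
k(n, z) = 4
(47*k(-6, -2))*11 = (47*4)*11 = 188*11 = 2068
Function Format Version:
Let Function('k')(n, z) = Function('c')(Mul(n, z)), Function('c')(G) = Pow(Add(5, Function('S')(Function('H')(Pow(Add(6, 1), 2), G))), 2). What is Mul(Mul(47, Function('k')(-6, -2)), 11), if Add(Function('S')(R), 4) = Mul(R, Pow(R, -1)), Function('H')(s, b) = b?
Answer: 2068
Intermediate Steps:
Function('S')(R) = -3 (Function('S')(R) = Add(-4, Mul(R, Pow(R, -1))) = Add(-4, 1) = -3)
Function('c')(G) = 4 (Function('c')(G) = Pow(Add(5, -3), 2) = Pow(2, 2) = 4)
Function('k')(n, z) = 4
Mul(Mul(47, Function('k')(-6, -2)), 11) = Mul(Mul(47, 4), 11) = Mul(188, 11) = 2068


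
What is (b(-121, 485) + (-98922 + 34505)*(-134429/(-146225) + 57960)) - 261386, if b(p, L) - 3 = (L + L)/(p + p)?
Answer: -66065262341066353/17693225 ≈ -3.7339e+9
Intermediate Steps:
b(p, L) = 3 + L/p (b(p, L) = 3 + (L + L)/(p + p) = 3 + (2*L)/((2*p)) = 3 + (2*L)*(1/(2*p)) = 3 + L/p)
(b(-121, 485) + (-98922 + 34505)*(-134429/(-146225) + 57960)) - 261386 = ((3 + 485/(-121)) + (-98922 + 34505)*(-134429/(-146225) + 57960)) - 261386 = ((3 + 485*(-1/121)) - 64417*(-134429*(-1/146225) + 57960)) - 261386 = ((3 - 485/121) - 64417*(134429/146225 + 57960)) - 261386 = (-122/121 - 64417*8475335429/146225) - 261386 = (-122/121 - 545955682329893/146225) - 261386 = -66060637579756503/17693225 - 261386 = -66065262341066353/17693225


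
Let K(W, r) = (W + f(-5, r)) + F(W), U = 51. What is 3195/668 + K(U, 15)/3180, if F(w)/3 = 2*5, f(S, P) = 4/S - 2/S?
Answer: 6383713/1327650 ≈ 4.8083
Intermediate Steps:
f(S, P) = 2/S
F(w) = 30 (F(w) = 3*(2*5) = 3*10 = 30)
K(W, r) = 148/5 + W (K(W, r) = (W + 2/(-5)) + 30 = (W + 2*(-⅕)) + 30 = (W - ⅖) + 30 = (-⅖ + W) + 30 = 148/5 + W)
3195/668 + K(U, 15)/3180 = 3195/668 + (148/5 + 51)/3180 = 3195*(1/668) + (403/5)*(1/3180) = 3195/668 + 403/15900 = 6383713/1327650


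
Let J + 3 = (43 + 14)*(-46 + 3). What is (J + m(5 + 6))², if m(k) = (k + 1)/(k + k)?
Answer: 728352144/121 ≈ 6.0194e+6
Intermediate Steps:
m(k) = (1 + k)/(2*k) (m(k) = (1 + k)/((2*k)) = (1 + k)*(1/(2*k)) = (1 + k)/(2*k))
J = -2454 (J = -3 + (43 + 14)*(-46 + 3) = -3 + 57*(-43) = -3 - 2451 = -2454)
(J + m(5 + 6))² = (-2454 + (1 + (5 + 6))/(2*(5 + 6)))² = (-2454 + (½)*(1 + 11)/11)² = (-2454 + (½)*(1/11)*12)² = (-2454 + 6/11)² = (-26988/11)² = 728352144/121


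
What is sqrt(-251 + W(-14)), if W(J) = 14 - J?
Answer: I*sqrt(223) ≈ 14.933*I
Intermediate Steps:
sqrt(-251 + W(-14)) = sqrt(-251 + (14 - 1*(-14))) = sqrt(-251 + (14 + 14)) = sqrt(-251 + 28) = sqrt(-223) = I*sqrt(223)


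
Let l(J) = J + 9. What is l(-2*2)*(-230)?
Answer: -1150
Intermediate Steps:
l(J) = 9 + J
l(-2*2)*(-230) = (9 - 2*2)*(-230) = (9 - 4)*(-230) = 5*(-230) = -1150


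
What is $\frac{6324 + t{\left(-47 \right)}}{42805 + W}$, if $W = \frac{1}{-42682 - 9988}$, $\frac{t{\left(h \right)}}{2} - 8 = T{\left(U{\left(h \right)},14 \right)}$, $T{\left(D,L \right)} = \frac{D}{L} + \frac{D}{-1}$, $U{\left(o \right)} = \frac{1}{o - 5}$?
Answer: $\frac{4675015535}{31563550886} \approx 0.14811$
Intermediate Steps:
$U{\left(o \right)} = \frac{1}{-5 + o}$
$T{\left(D,L \right)} = - D + \frac{D}{L}$ ($T{\left(D,L \right)} = \frac{D}{L} + D \left(-1\right) = \frac{D}{L} - D = - D + \frac{D}{L}$)
$t{\left(h \right)} = 16 - \frac{13}{7 \left(-5 + h\right)}$ ($t{\left(h \right)} = 16 + 2 \left(- \frac{1}{-5 + h} + \frac{1}{\left(-5 + h\right) 14}\right) = 16 + 2 \left(- \frac{1}{-5 + h} + \frac{1}{-5 + h} \frac{1}{14}\right) = 16 + 2 \left(- \frac{1}{-5 + h} + \frac{1}{14 \left(-5 + h\right)}\right) = 16 + 2 \left(- \frac{13}{14 \left(-5 + h\right)}\right) = 16 - \frac{13}{7 \left(-5 + h\right)}$)
$W = - \frac{1}{52670}$ ($W = \frac{1}{-52670} = - \frac{1}{52670} \approx -1.8986 \cdot 10^{-5}$)
$\frac{6324 + t{\left(-47 \right)}}{42805 + W} = \frac{6324 + \frac{-573 + 112 \left(-47\right)}{7 \left(-5 - 47\right)}}{42805 - \frac{1}{52670}} = \frac{6324 + \frac{-573 - 5264}{7 \left(-52\right)}}{\frac{2254539349}{52670}} = \left(6324 + \frac{1}{7} \left(- \frac{1}{52}\right) \left(-5837\right)\right) \frac{52670}{2254539349} = \left(6324 + \frac{449}{28}\right) \frac{52670}{2254539349} = \frac{177521}{28} \cdot \frac{52670}{2254539349} = \frac{4675015535}{31563550886}$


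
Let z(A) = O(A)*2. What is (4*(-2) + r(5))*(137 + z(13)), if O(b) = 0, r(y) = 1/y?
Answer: -5343/5 ≈ -1068.6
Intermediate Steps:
z(A) = 0 (z(A) = 0*2 = 0)
(4*(-2) + r(5))*(137 + z(13)) = (4*(-2) + 1/5)*(137 + 0) = (-8 + 1/5)*137 = -39/5*137 = -5343/5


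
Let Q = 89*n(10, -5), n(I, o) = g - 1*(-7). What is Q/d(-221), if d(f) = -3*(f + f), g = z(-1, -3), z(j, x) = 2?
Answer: 267/442 ≈ 0.60407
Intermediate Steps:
g = 2
n(I, o) = 9 (n(I, o) = 2 - 1*(-7) = 2 + 7 = 9)
d(f) = -6*f
Q = 801 (Q = 89*9 = 801)
Q/d(-221) = 801/((-6*(-221))) = 801/1326 = 801*(1/1326) = 267/442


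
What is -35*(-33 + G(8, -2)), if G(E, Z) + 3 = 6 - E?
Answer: 1330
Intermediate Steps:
G(E, Z) = 3 - E (G(E, Z) = -3 + (6 - E) = 3 - E)
-35*(-33 + G(8, -2)) = -35*(-33 + (3 - 1*8)) = -35*(-33 + (3 - 8)) = -35*(-33 - 5) = -35*(-38) = 1330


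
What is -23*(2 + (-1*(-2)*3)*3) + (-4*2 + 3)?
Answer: -465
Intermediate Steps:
-23*(2 + (-1*(-2)*3)*3) + (-4*2 + 3) = -23*(2 + (2*3)*3) + (-8 + 3) = -23*(2 + 6*3) - 5 = -23*(2 + 18) - 5 = -23*20 - 5 = -460 - 5 = -465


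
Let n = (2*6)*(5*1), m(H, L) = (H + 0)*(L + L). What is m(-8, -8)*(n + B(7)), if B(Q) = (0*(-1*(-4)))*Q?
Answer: 7680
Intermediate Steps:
m(H, L) = 2*H*L (m(H, L) = H*(2*L) = 2*H*L)
B(Q) = 0 (B(Q) = (0*4)*Q = 0*Q = 0)
n = 60 (n = 12*5 = 60)
m(-8, -8)*(n + B(7)) = (2*(-8)*(-8))*(60 + 0) = 128*60 = 7680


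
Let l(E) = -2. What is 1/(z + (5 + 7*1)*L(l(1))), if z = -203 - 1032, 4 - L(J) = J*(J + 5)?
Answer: -1/1115 ≈ -0.00089686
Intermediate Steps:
L(J) = 4 - J*(5 + J) (L(J) = 4 - J*(J + 5) = 4 - J*(5 + J))
z = -1235
1/(z + (5 + 7*1)*L(l(1))) = 1/(-1235 + (5 + 7*1)*(4 - 1*(-2)² - 5*(-2))) = 1/(-1235 + (5 + 7)*(4 - 1*4 + 10)) = 1/(-1235 + 12*(4 - 4 + 10)) = 1/(-1235 + 12*10) = 1/(-1235 + 120) = 1/(-1115) = -1/1115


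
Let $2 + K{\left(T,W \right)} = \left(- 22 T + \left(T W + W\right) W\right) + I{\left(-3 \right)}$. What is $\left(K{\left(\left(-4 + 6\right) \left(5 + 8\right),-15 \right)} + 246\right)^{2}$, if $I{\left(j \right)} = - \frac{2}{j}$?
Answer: $\frac{297321049}{9} \approx 3.3036 \cdot 10^{7}$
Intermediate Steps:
$K{\left(T,W \right)} = - \frac{4}{3} - 22 T + W \left(W + T W\right)$ ($K{\left(T,W \right)} = -2 - \left(- \frac{2}{3} + 22 T - \left(T W + W\right) W\right) = -2 - \left(- \frac{2}{3} + 22 T - \left(W + T W\right) W\right) = -2 - \left(- \frac{2}{3} + 22 T - W \left(W + T W\right)\right) = -2 + \left(\frac{2}{3} - 22 T + W \left(W + T W\right)\right) = - \frac{4}{3} - 22 T + W \left(W + T W\right)$)
$\left(K{\left(\left(-4 + 6\right) \left(5 + 8\right),-15 \right)} + 246\right)^{2} = \left(\left(- \frac{4}{3} + \left(-15\right)^{2} - 22 \left(-4 + 6\right) \left(5 + 8\right) + \left(-4 + 6\right) \left(5 + 8\right) \left(-15\right)^{2}\right) + 246\right)^{2} = \left(\left(- \frac{4}{3} + 225 - 22 \cdot 2 \cdot 13 + 2 \cdot 13 \cdot 225\right) + 246\right)^{2} = \left(\left(- \frac{4}{3} + 225 - 572 + 26 \cdot 225\right) + 246\right)^{2} = \left(\left(- \frac{4}{3} + 225 - 572 + 5850\right) + 246\right)^{2} = \left(\frac{16505}{3} + 246\right)^{2} = \left(\frac{17243}{3}\right)^{2} = \frac{297321049}{9}$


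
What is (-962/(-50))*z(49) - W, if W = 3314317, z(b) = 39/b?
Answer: -4060019566/1225 ≈ -3.3143e+6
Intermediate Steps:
(-962/(-50))*z(49) - W = (-962/(-50))*(39/49) - 1*3314317 = (-962*(-1/50))*(39*(1/49)) - 3314317 = (481/25)*(39/49) - 3314317 = 18759/1225 - 3314317 = -4060019566/1225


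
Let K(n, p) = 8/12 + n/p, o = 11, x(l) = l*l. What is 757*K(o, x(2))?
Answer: 31037/12 ≈ 2586.4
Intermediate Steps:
x(l) = l²
K(n, p) = ⅔ + n/p (K(n, p) = 8*(1/12) + n/p = ⅔ + n/p)
757*K(o, x(2)) = 757*(⅔ + 11/(2²)) = 757*(⅔ + 11/4) = 757*(41/12) = 31037/12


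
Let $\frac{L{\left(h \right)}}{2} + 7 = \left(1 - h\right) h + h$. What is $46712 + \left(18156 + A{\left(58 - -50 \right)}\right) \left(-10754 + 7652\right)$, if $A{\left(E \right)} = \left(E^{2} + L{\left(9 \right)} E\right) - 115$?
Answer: $-45195958$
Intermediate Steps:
$L{\left(h \right)} = -14 + 2 h + 2 h \left(1 - h\right)$ ($L{\left(h \right)} = -14 + 2 \left(\left(1 - h\right) h + h\right) = -14 + 2 \left(h \left(1 - h\right) + h\right) = -14 + 2 \left(h + h \left(1 - h\right)\right) = -14 + \left(2 h + 2 h \left(1 - h\right)\right) = -14 + 2 h + 2 h \left(1 - h\right)$)
$A{\left(E \right)} = -115 + E^{2} - 140 E$ ($A{\left(E \right)} = \left(E^{2} + \left(-14 - 2 \cdot 9^{2} + 4 \cdot 9\right) E\right) - 115 = \left(E^{2} + \left(-14 - 162 + 36\right) E\right) - 115 = \left(E^{2} - 140 E\right) - 115 = -115 + E^{2} - 140 E$)
$46712 + \left(18156 + A{\left(58 - -50 \right)}\right) \left(-10754 + 7652\right) = 46712 + \left(18156 - \left(115 - \left(58 - -50\right)^{2} + 140 \left(58 - -50\right)\right)\right) \left(-10754 + 7652\right) = 46712 + \left(18156 - \left(115 - \left(58 + 50\right)^{2} + 140 \left(58 + 50\right)\right)\right) \left(-3102\right) = 46712 + \left(18156 - \left(15235 - 11664\right)\right) \left(-3102\right) = 46712 + \left(18156 - 3571\right) \left(-3102\right) = 46712 + 14585 \left(-3102\right) = 46712 - 45242670 = -45195958$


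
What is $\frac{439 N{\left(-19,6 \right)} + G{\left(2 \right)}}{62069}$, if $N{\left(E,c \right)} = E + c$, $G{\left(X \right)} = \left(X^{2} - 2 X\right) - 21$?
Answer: $- \frac{5728}{62069} \approx -0.092284$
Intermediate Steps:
$G{\left(X \right)} = -21 + X^{2} - 2 X$
$\frac{439 N{\left(-19,6 \right)} + G{\left(2 \right)}}{62069} = \frac{439 \left(-19 + 6\right) - \left(25 - 4\right)}{62069} = \left(439 \left(-13\right) - 21\right) \frac{1}{62069} = \left(-5707 - 21\right) \frac{1}{62069} = \left(-5728\right) \frac{1}{62069} = - \frac{5728}{62069}$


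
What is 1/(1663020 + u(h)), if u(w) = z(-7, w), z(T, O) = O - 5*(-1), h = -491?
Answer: 1/1662534 ≈ 6.0149e-7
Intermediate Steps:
z(T, O) = 5 + O (z(T, O) = O + 5 = 5 + O)
u(w) = 5 + w
1/(1663020 + u(h)) = 1/(1663020 + (5 - 491)) = 1/(1663020 - 486) = 1/1662534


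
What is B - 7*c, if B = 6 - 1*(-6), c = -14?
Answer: 110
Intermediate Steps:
B = 12 (B = 6 + 6 = 12)
B - 7*c = 12 - 7*(-14) = 12 + 98 = 110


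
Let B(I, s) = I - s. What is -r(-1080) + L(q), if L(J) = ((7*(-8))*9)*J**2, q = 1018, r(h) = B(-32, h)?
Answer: -522308344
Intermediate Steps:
r(h) = -32 - h
L(J) = -504*J**2 (L(J) = (-56*9)*J**2 = -504*J**2)
-r(-1080) + L(q) = -(-32 - 1*(-1080)) - 504*1018**2 = -(-32 + 1080) - 504*1036324 = -1*1048 - 522307296 = -1048 - 522307296 = -522308344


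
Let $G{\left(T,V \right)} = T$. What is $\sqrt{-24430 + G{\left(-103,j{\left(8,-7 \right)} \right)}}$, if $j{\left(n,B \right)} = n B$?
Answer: $i \sqrt{24533} \approx 156.63 i$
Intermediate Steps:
$j{\left(n,B \right)} = B n$
$\sqrt{-24430 + G{\left(-103,j{\left(8,-7 \right)} \right)}} = \sqrt{-24430 - 103} = \sqrt{-24533} = i \sqrt{24533}$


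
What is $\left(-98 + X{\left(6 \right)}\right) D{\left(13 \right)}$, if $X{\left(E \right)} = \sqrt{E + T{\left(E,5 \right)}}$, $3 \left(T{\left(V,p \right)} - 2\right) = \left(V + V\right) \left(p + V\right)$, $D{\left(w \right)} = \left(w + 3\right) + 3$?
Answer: $-1862 + 38 \sqrt{13} \approx -1725.0$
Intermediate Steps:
$D{\left(w \right)} = 6 + w$ ($D{\left(w \right)} = \left(3 + w\right) + 3 = 6 + w$)
$T{\left(V,p \right)} = 2 + \frac{2 V \left(V + p\right)}{3}$ ($T{\left(V,p \right)} = 2 + \frac{\left(V + V\right) \left(p + V\right)}{3} = 2 + \frac{2 V \left(V + p\right)}{3}$)
$X{\left(E \right)} = \sqrt{2 + \frac{2 E^{2}}{3} + \frac{13 E}{3}}$ ($X{\left(E \right)} = \sqrt{E + \left(2 + \frac{2 E^{2}}{3} + \frac{2}{3} E 5\right)} = \sqrt{E + \left(2 + \frac{2 E^{2}}{3} + \frac{10 E}{3}\right)} = \sqrt{2 + \frac{2 E^{2}}{3} + \frac{13 E}{3}}$)
$\left(-98 + X{\left(6 \right)}\right) D{\left(13 \right)} = \left(-98 + \frac{\sqrt{18 + 6 \cdot 6^{2} + 39 \cdot 6}}{3}\right) \left(6 + 13\right) = \left(-98 + \frac{\sqrt{18 + 6 \cdot 36 + 234}}{3}\right) 19 = \left(-98 + \frac{\sqrt{18 + 216 + 234}}{3}\right) 19 = \left(-98 + \frac{\sqrt{468}}{3}\right) 19 = \left(-98 + \frac{6 \sqrt{13}}{3}\right) 19 = \left(-98 + 2 \sqrt{13}\right) 19 = -1862 + 38 \sqrt{13}$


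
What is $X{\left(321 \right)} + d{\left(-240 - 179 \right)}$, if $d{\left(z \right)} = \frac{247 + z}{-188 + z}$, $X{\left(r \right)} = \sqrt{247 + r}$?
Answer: $\frac{172}{607} + 2 \sqrt{142} \approx 24.116$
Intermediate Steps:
$d{\left(z \right)} = \frac{247 + z}{-188 + z}$
$X{\left(321 \right)} + d{\left(-240 - 179 \right)} = \sqrt{247 + 321} + \frac{247 - 419}{-188 - 419} = \sqrt{568} + \frac{247 - 419}{-188 - 419} = 2 \sqrt{142} + \frac{247 - 419}{-188 - 419} = 2 \sqrt{142} + \frac{1}{-607} \left(-172\right) = 2 \sqrt{142} - - \frac{172}{607} = 2 \sqrt{142} + \frac{172}{607} = \frac{172}{607} + 2 \sqrt{142}$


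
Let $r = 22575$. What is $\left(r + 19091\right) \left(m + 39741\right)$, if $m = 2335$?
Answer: $1753138616$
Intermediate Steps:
$\left(r + 19091\right) \left(m + 39741\right) = \left(22575 + 19091\right) \left(2335 + 39741\right) = 41666 \cdot 42076 = 1753138616$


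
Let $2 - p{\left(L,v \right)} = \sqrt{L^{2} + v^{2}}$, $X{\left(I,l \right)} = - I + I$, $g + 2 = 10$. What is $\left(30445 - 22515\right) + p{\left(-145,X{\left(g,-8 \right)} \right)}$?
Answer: $7787$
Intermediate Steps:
$g = 8$ ($g = -2 + 10 = 8$)
$X{\left(I,l \right)} = 0$
$p{\left(L,v \right)} = 2 - \sqrt{L^{2} + v^{2}}$
$\left(30445 - 22515\right) + p{\left(-145,X{\left(g,-8 \right)} \right)} = \left(30445 - 22515\right) + \left(2 - \sqrt{\left(-145\right)^{2} + 0^{2}}\right) = 7930 + \left(2 - \sqrt{21025 + 0}\right) = 7930 + \left(2 - \sqrt{21025}\right) = 7930 + \left(2 - 145\right) = 7930 - 143 = 7787$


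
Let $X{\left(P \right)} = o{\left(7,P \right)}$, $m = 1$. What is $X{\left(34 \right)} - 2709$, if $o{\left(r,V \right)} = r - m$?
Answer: $-2703$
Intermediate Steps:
$o{\left(r,V \right)} = -1 + r$ ($o{\left(r,V \right)} = r - 1 = -1 + r$)
$X{\left(P \right)} = 6$ ($X{\left(P \right)} = -1 + 7 = 6$)
$X{\left(34 \right)} - 2709 = 6 - 2709 = -2703$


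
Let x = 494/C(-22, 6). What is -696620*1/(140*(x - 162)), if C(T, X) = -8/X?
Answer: 69662/7455 ≈ 9.3443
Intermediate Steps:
x = -741/2 (x = 494/((-8/6)) = 494/((-8*⅙)) = 494/(-4/3) = 494*(-¾) = -741/2 ≈ -370.50)
-696620*1/(140*(x - 162)) = -696620*1/(140*(-741/2 - 162)) = -696620/((-1065/2*140)) = -696620/(-74550) = -696620*(-1/74550) = 69662/7455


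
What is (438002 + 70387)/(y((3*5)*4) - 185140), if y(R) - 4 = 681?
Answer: -169463/61485 ≈ -2.7562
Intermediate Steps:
y(R) = 685 (y(R) = 4 + 681 = 685)
(438002 + 70387)/(y((3*5)*4) - 185140) = (438002 + 70387)/(685 - 185140) = 508389/(-184455) = 508389*(-1/184455) = -169463/61485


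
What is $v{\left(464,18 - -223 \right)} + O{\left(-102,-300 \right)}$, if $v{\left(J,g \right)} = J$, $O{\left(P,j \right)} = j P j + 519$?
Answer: $-9179017$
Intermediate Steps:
$O{\left(P,j \right)} = 519 + P j^{2}$ ($O{\left(P,j \right)} = P j j + 519 = P j^{2} + 519 = 519 + P j^{2}$)
$v{\left(464,18 - -223 \right)} + O{\left(-102,-300 \right)} = 464 + \left(519 - 102 \left(-300\right)^{2}\right) = 464 + \left(519 - 9180000\right) = 464 - 9179481 = -9179017$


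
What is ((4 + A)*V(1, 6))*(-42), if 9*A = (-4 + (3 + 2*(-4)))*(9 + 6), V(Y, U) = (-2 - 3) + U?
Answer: 462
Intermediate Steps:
V(Y, U) = -5 + U
A = -15 (A = ((-4 + (3 + 2*(-4)))*(9 + 6))/9 = ((-4 + (3 - 8))*15)/9 = ((-4 - 5)*15)/9 = (-9*15)/9 = (⅑)*(-135) = -15)
((4 + A)*V(1, 6))*(-42) = ((4 - 15)*(-5 + 6))*(-42) = -11*1*(-42) = -11*(-42) = 462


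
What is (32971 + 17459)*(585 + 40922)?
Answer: 2093198010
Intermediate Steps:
(32971 + 17459)*(585 + 40922) = 50430*41507 = 2093198010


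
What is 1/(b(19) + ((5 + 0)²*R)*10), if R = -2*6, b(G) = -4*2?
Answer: -1/3008 ≈ -0.00033245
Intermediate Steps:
b(G) = -8
R = -12
1/(b(19) + ((5 + 0)²*R)*10) = 1/(-8 + ((5 + 0)²*(-12))*10) = 1/(-8 + (5²*(-12))*10) = 1/(-8 + (25*(-12))*10) = 1/(-8 - 300*10) = 1/(-8 - 3000) = 1/(-3008) = -1/3008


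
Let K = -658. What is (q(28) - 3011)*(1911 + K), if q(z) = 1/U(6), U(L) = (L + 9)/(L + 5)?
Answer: -56577962/15 ≈ -3.7719e+6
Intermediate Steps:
U(L) = (9 + L)/(5 + L)
q(z) = 11/15 (q(z) = 1/((9 + 6)/(5 + 6)) = 1/(15/11) = 11/15)
(q(28) - 3011)*(1911 + K) = (11/15 - 3011)*(1911 - 658) = -45154/15*1253 = -56577962/15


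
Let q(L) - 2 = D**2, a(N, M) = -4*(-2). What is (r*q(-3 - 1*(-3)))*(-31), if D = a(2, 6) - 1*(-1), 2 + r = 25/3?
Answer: -48887/3 ≈ -16296.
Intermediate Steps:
a(N, M) = 8
r = 19/3 (r = -2 + 25/3 = 19/3 ≈ 6.3333)
D = 9 (D = 8 - 1*(-1) = 8 + 1 = 9)
q(L) = 83 (q(L) = 2 + 9**2 = 2 + 81 = 83)
(r*q(-3 - 1*(-3)))*(-31) = ((19/3)*83)*(-31) = (1577/3)*(-31) = -48887/3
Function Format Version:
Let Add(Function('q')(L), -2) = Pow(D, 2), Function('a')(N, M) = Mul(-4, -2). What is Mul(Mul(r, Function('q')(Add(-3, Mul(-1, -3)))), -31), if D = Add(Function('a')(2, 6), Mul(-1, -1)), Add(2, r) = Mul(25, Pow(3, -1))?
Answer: Rational(-48887, 3) ≈ -16296.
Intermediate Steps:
Function('a')(N, M) = 8
r = Rational(19, 3) (r = Add(-2, Mul(25, Pow(3, -1))) = Add(-2, Mul(25, Rational(1, 3))) = Add(-2, Rational(25, 3)) = Rational(19, 3) ≈ 6.3333)
D = 9 (D = Add(8, Mul(-1, -1)) = Add(8, 1) = 9)
Function('q')(L) = 83 (Function('q')(L) = Add(2, Pow(9, 2)) = Add(2, 81) = 83)
Mul(Mul(r, Function('q')(Add(-3, Mul(-1, -3)))), -31) = Mul(Mul(Rational(19, 3), 83), -31) = Mul(Rational(1577, 3), -31) = Rational(-48887, 3)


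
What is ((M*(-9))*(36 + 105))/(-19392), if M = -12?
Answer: -1269/1616 ≈ -0.78527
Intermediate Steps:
((M*(-9))*(36 + 105))/(-19392) = ((-12*(-9))*(36 + 105))/(-19392) = (108*141)*(-1/19392) = 15228*(-1/19392) = -1269/1616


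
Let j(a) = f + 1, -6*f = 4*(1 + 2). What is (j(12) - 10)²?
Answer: 121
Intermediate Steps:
f = -2 (f = -2*(1 + 2)/3 = -2*3/3 = -⅙*12 = -2)
j(a) = -1 (j(a) = -2 + 1 = -1)
(j(12) - 10)² = (-1 - 10)² = (-11)² = 121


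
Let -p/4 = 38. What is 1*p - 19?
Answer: -171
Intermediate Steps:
p = -152 (p = -4*38 = -152)
1*p - 19 = 1*(-152) - 19 = -152 - 19 = -171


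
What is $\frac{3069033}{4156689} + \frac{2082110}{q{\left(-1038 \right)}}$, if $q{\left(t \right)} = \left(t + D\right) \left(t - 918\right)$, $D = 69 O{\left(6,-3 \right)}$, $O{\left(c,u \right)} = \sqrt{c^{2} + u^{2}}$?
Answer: $\frac{393482498757752}{194950705154031} + \frac{23944265 \sqrt{5}}{93800958} \approx 2.5892$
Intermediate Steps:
$D = 207 \sqrt{5}$ ($D = 69 \sqrt{6^{2} + \left(-3\right)^{2}} = 69 \sqrt{36 + 9} = 69 \sqrt{45} = 69 \cdot 3 \sqrt{5} = 207 \sqrt{5} \approx 462.87$)
$q{\left(t \right)} = \left(-918 + t\right) \left(t + 207 \sqrt{5}\right)$ ($q{\left(t \right)} = \left(t + 207 \sqrt{5}\right) \left(t - 918\right) = \left(t + 207 \sqrt{5}\right) \left(-918 + t\right) = \left(-918 + t\right) \left(t + 207 \sqrt{5}\right)$)
$\frac{3069033}{4156689} + \frac{2082110}{q{\left(-1038 \right)}} = \frac{3069033}{4156689} + \frac{2082110}{\left(-1038\right)^{2} - 190026 \sqrt{5} - -952884 + 207 \left(-1038\right) \sqrt{5}} = 3069033 \cdot \frac{1}{4156689} + \frac{2082110}{1077444 - 190026 \sqrt{5} + 952884 - 214866 \sqrt{5}} = \frac{1023011}{1385563} + \frac{2082110}{2030328 - 404892 \sqrt{5}}$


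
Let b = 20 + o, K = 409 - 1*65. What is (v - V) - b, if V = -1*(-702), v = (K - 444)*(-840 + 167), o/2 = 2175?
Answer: 62228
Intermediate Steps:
o = 4350 (o = 2*2175 = 4350)
K = 344 (K = 409 - 65 = 344)
b = 4370 (b = 20 + 4350 = 4370)
v = 67300 (v = (344 - 444)*(-840 + 167) = -100*(-673) = 67300)
V = 702
(v - V) - b = (67300 - 1*702) - 1*4370 = (67300 - 702) - 4370 = 66598 - 4370 = 62228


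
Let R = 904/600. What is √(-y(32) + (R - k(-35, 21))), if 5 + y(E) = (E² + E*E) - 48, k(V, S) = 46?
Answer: I*√458886/15 ≈ 45.161*I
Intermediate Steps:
R = 113/75 (R = 904*(1/600) = 113/75 ≈ 1.5067)
y(E) = -53 + 2*E² (y(E) = -5 + ((E² + E*E) - 48) = -5 + ((E² + E²) - 48) = -5 + (2*E² - 48) = -5 + (-48 + 2*E²) = -53 + 2*E²)
√(-y(32) + (R - k(-35, 21))) = √(-(-53 + 2*32²) + (113/75 - 1*46)) = √(-(-53 + 2*1024) + (113/75 - 46)) = √(-(-53 + 2048) - 3337/75) = √(-1*1995 - 3337/75) = √(-1995 - 3337/75) = √(-152962/75) = I*√458886/15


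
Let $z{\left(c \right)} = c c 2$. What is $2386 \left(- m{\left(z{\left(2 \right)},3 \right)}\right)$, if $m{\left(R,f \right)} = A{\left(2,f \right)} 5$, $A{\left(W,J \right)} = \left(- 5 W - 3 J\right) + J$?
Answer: $190880$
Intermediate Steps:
$z{\left(c \right)} = 2 c^{2}$ ($z{\left(c \right)} = c^{2} \cdot 2 = 2 c^{2}$)
$A{\left(W,J \right)} = - 5 W - 2 J$
$m{\left(R,f \right)} = -50 - 10 f$ ($m{\left(R,f \right)} = \left(\left(-5\right) 2 - 2 f\right) 5 = \left(-10 - 2 f\right) 5 = -50 - 10 f$)
$2386 \left(- m{\left(z{\left(2 \right)},3 \right)}\right) = 2386 \left(- (-50 - 30)\right) = 2386 \left(\left(-1\right) \left(-80\right)\right) = 2386 \cdot 80 = 190880$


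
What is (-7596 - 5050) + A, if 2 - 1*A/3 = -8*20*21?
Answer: -2560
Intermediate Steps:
A = 10086 (A = 6 - 3*(-8*20)*21 = 6 - (-480)*21 = 6 - 3*(-3360) = 6 + 10080 = 10086)
(-7596 - 5050) + A = (-7596 - 5050) + 10086 = -12646 + 10086 = -2560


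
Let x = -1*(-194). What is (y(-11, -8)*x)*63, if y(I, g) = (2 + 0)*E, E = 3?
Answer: 73332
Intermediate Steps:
x = 194
y(I, g) = 6 (y(I, g) = (2 + 0)*3 = 2*3 = 6)
(y(-11, -8)*x)*63 = (6*194)*63 = 1164*63 = 73332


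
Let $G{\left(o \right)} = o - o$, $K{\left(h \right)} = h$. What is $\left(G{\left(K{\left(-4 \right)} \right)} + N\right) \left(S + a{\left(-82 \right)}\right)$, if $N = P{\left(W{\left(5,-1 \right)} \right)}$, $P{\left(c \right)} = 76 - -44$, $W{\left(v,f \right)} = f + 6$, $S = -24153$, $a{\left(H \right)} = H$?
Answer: $-2908200$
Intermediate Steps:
$W{\left(v,f \right)} = 6 + f$
$P{\left(c \right)} = 120$ ($P{\left(c \right)} = 76 + 44 = 120$)
$N = 120$
$G{\left(o \right)} = 0$
$\left(G{\left(K{\left(-4 \right)} \right)} + N\right) \left(S + a{\left(-82 \right)}\right) = \left(0 + 120\right) \left(-24153 - 82\right) = 120 \left(-24235\right) = -2908200$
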